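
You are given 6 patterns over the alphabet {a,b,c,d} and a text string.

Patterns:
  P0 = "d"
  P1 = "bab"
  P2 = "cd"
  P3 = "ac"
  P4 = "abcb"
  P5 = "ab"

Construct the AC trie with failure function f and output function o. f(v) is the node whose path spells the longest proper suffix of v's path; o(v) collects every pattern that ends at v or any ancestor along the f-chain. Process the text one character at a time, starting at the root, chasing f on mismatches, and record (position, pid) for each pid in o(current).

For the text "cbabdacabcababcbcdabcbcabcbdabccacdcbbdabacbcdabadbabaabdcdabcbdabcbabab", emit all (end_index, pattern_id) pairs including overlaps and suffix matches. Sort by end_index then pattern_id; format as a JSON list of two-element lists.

Construct AC machine:
Trie nodes:
  n0 'ε': a→7 b→2 c→5 d→1
  n1 'd': ·  [P0 ends]
  n2 'b': a→3
  n3 'ba': b→4
  n4 'bab': ·  [P1 ends]
  n5 'c': d→6
  n6 'cd': ·  [P2 ends]
  n7 'a': b→9 c→8
  n8 'ac': ·  [P3 ends]
  n9 'ab': c→10  [P5 ends]
  n10 'abc': b→11
  n11 'abcb': ·  [P4 ends]

BFS fail/out derivation:
  n1('d'): parent n0 fail=0; on 'd' 0 → fail=0;  out {0}∪∅={0}
  n2('b'): parent n0 fail=0; on 'b' 0 → fail=0;  out ∅∪∅=∅
  n5('c'): parent n0 fail=0; on 'c' 0 → fail=0;  out ∅∪∅=∅
  n7('a'): parent n0 fail=0; on 'a' 0 → fail=0;  out ∅∪∅=∅
  n3('ba'): parent n2 fail=0; on 'a' 0 → fail=7;  out ∅∪∅=∅
  n6('cd'): parent n5 fail=0; on 'd' 0 → fail=1;  out {2}∪{0}={0,2}
  n8('ac'): parent n7 fail=0; on 'c' 0 → fail=5;  out {3}∪∅={3}
  n9('ab'): parent n7 fail=0; on 'b' 0 → fail=2;  out {5}∪∅={5}
  n4('bab'): parent n3 fail=7; on 'b' 7 → fail=9;  out {1}∪{5}={1,5}
  n10('abc'): parent n9 fail=2; on 'c' 2→0 → fail=5;  out ∅∪∅=∅
  n11('abcb'): parent n10 fail=5; on 'b' 5→0 → fail=2;  out {4}∪∅={4}

Text stream:
pos 0 'c': at 5
pos 1 'b': at 2 (via fail)
pos 2 'a': at 3
pos 3 'b': at 4  ** P1@[1:3],P5@[2:3]
pos 4 'd': at 1 (via fail)  ** P0@[4:4]
pos 5 'a': at 7 (via fail)
pos 6 'c': at 8  ** P3@[5:6]
pos 7 'a': at 7 (via fail)
pos 8 'b': at 9  ** P5@[7:8]
pos 9 'c': at 10
pos 10 'a': at 7 (via fail)
pos 11 'b': at 9  ** P5@[10:11]
pos 12 'a': at 3 (via fail)
pos 13 'b': at 4  ** P1@[11:13],P5@[12:13]
pos 14 'c': at 10 (via fail)
pos 15 'b': at 11  ** P4@[12:15]
pos 16 'c': at 5 (via fail)
pos 17 'd': at 6  ** P0@[17:17],P2@[16:17]
pos 18 'a': at 7 (via fail)
pos 19 'b': at 9  ** P5@[18:19]
pos 20 'c': at 10
pos 21 'b': at 11  ** P4@[18:21]
pos 22 'c': at 5 (via fail)
pos 23 'a': at 7 (via fail)
pos 24 'b': at 9  ** P5@[23:24]
pos 25 'c': at 10
pos 26 'b': at 11  ** P4@[23:26]
pos 27 'd': at 1 (via fail)  ** P0@[27:27]
pos 28 'a': at 7 (via fail)
pos 29 'b': at 9  ** P5@[28:29]
pos 30 'c': at 10
pos 31 'c': at 5 (via fail)
pos 32 'a': at 7 (via fail)
pos 33 'c': at 8  ** P3@[32:33]
pos 34 'd': at 6 (via fail)  ** P0@[34:34],P2@[33:34]
pos 35 'c': at 5 (via fail)
pos 36 'b': at 2 (via fail)
pos 37 'b': at 2 (via fail)
pos 38 'd': at 1 (via fail)  ** P0@[38:38]
pos 39 'a': at 7 (via fail)
pos 40 'b': at 9  ** P5@[39:40]
pos 41 'a': at 3 (via fail)
pos 42 'c': at 8 (via fail)  ** P3@[41:42]
pos 43 'b': at 2 (via fail)
pos 44 'c': at 5 (via fail)
pos 45 'd': at 6  ** P0@[45:45],P2@[44:45]
pos 46 'a': at 7 (via fail)
pos 47 'b': at 9  ** P5@[46:47]
pos 48 'a': at 3 (via fail)
pos 49 'd': at 1 (via fail)  ** P0@[49:49]
pos 50 'b': at 2 (via fail)
pos 51 'a': at 3
pos 52 'b': at 4  ** P1@[50:52],P5@[51:52]
pos 53 'a': at 3 (via fail)
pos 54 'a': at 7 (via fail)
pos 55 'b': at 9  ** P5@[54:55]
pos 56 'd': at 1 (via fail)  ** P0@[56:56]
pos 57 'c': at 5 (via fail)
pos 58 'd': at 6  ** P0@[58:58],P2@[57:58]
pos 59 'a': at 7 (via fail)
pos 60 'b': at 9  ** P5@[59:60]
pos 61 'c': at 10
pos 62 'b': at 11  ** P4@[59:62]
pos 63 'd': at 1 (via fail)  ** P0@[63:63]
pos 64 'a': at 7 (via fail)
pos 65 'b': at 9  ** P5@[64:65]
pos 66 'c': at 10
pos 67 'b': at 11  ** P4@[64:67]
pos 68 'a': at 3 (via fail)
pos 69 'b': at 4  ** P1@[67:69],P5@[68:69]
pos 70 'a': at 3 (via fail)
pos 71 'b': at 4  ** P1@[69:71],P5@[70:71]

Matches: [[3,1],[3,5],[4,0],[6,3],[8,5],[11,5],[13,1],[13,5],[15,4],[17,0],[17,2],[19,5],[21,4],[24,5],[26,4],[27,0],[29,5],[33,3],[34,0],[34,2],[38,0],[40,5],[42,3],[45,0],[45,2],[47,5],[49,0],[52,1],[52,5],[55,5],[56,0],[58,0],[58,2],[60,5],[62,4],[63,0],[65,5],[67,4],[69,1],[69,5],[71,1],[71,5]]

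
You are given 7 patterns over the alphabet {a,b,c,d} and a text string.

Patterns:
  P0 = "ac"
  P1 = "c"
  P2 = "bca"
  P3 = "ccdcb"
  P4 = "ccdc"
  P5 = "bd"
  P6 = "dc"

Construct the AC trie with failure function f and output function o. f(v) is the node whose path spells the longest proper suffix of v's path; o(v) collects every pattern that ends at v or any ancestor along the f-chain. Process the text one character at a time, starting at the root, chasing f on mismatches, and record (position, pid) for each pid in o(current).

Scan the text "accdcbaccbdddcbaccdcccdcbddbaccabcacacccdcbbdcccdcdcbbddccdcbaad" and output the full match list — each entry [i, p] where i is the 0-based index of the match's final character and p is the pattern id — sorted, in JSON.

Construct AC machine:
Trie nodes:
  0='ε' goto a→1 b→4 c→3 d→12
  1='a' goto c→2
  2='ac' goto ·  [P0 ends]
  3='c' goto c→7  [P1 ends]
  4='b' goto c→5 d→11
  5='bc' goto a→6
  6='bca' goto ·  [P2 ends]
  7='cc' goto d→8
  8='ccd' goto c→9
  9='ccdc' goto b→10  [P4 ends]
  10='ccdcb' goto ·  [P3 ends]
  11='bd' goto ·  [P5 ends]
  12='d' goto c→13
  13='dc' goto ·  [P6 ends]

Failure links (BFS by depth):
  fail(1) 'a': from fail(0)=0 chase 'a': 0 ⇒ 0;  out=∅∪out(0)=∅
  fail(3) 'c': from fail(0)=0 chase 'c': 0 ⇒ 0;  out={1}∪out(0)={1}
  fail(4) 'b': from fail(0)=0 chase 'b': 0 ⇒ 0;  out=∅∪out(0)=∅
  fail(12) 'd': from fail(0)=0 chase 'd': 0 ⇒ 0;  out=∅∪out(0)=∅
  fail(2) 'ac': from fail(1)=0 chase 'c': 0 ⇒ 3;  out={0}∪out(3)={0,1}
  fail(5) 'bc': from fail(4)=0 chase 'c': 0 ⇒ 3;  out=∅∪out(3)={1}
  fail(7) 'cc': from fail(3)=0 chase 'c': 0 ⇒ 3;  out=∅∪out(3)={1}
  fail(11) 'bd': from fail(4)=0 chase 'd': 0 ⇒ 12;  out={5}∪out(12)={5}
  fail(13) 'dc': from fail(12)=0 chase 'c': 0 ⇒ 3;  out={6}∪out(3)={1,6}
  fail(6) 'bca': from fail(5)=3 chase 'a': 3→0 ⇒ 1;  out={2}∪out(1)={2}
  fail(8) 'ccd': from fail(7)=3 chase 'd': 3→0 ⇒ 12;  out=∅∪out(12)=∅
  fail(9) 'ccdc': from fail(8)=12 chase 'c': 12 ⇒ 13;  out={4}∪out(13)={1,4,6}
  fail(10) 'ccdcb': from fail(9)=13 chase 'b': 13→3→0 ⇒ 4;  out={3}∪out(4)={3}

Run:
pos 0 'a': at 1
pos 1 'c': at 2  → match P0@[0:1],P1@[1:1]
pos 2 'c': at 7 ·f  → match P1@[2:2]
pos 3 'd': at 8
pos 4 'c': at 9  → match P1@[4:4],P4@[1:4],P6@[3:4]
pos 5 'b': at 10  → match P3@[1:5]
pos 6 'a': at 1 ·f
pos 7 'c': at 2  → match P0@[6:7],P1@[7:7]
pos 8 'c': at 7 ·f  → match P1@[8:8]
pos 9 'b': at 4 ·f
pos 10 'd': at 11  → match P5@[9:10]
pos 11 'd': at 12 ·f
pos 12 'd': at 12 ·f
pos 13 'c': at 13  → match P1@[13:13],P6@[12:13]
pos 14 'b': at 4 ·f
pos 15 'a': at 1 ·f
pos 16 'c': at 2  → match P0@[15:16],P1@[16:16]
pos 17 'c': at 7 ·f  → match P1@[17:17]
pos 18 'd': at 8
pos 19 'c': at 9  → match P1@[19:19],P4@[16:19],P6@[18:19]
pos 20 'c': at 7 ·f  → match P1@[20:20]
pos 21 'c': at 7 ·f  → match P1@[21:21]
pos 22 'd': at 8
pos 23 'c': at 9  → match P1@[23:23],P4@[20:23],P6@[22:23]
pos 24 'b': at 10  → match P3@[20:24]
pos 25 'd': at 11 ·f  → match P5@[24:25]
pos 26 'd': at 12 ·f
pos 27 'b': at 4 ·f
pos 28 'a': at 1 ·f
pos 29 'c': at 2  → match P0@[28:29],P1@[29:29]
pos 30 'c': at 7 ·f  → match P1@[30:30]
pos 31 'a': at 1 ·f
pos 32 'b': at 4 ·f
pos 33 'c': at 5  → match P1@[33:33]
pos 34 'a': at 6  → match P2@[32:34]
pos 35 'c': at 2 ·f  → match P0@[34:35],P1@[35:35]
pos 36 'a': at 1 ·f
pos 37 'c': at 2  → match P0@[36:37],P1@[37:37]
pos 38 'c': at 7 ·f  → match P1@[38:38]
pos 39 'c': at 7 ·f  → match P1@[39:39]
pos 40 'd': at 8
pos 41 'c': at 9  → match P1@[41:41],P4@[38:41],P6@[40:41]
pos 42 'b': at 10  → match P3@[38:42]
pos 43 'b': at 4 ·f
pos 44 'd': at 11  → match P5@[43:44]
pos 45 'c': at 13 ·f  → match P1@[45:45],P6@[44:45]
pos 46 'c': at 7 ·f  → match P1@[46:46]
pos 47 'c': at 7 ·f  → match P1@[47:47]
pos 48 'd': at 8
pos 49 'c': at 9  → match P1@[49:49],P4@[46:49],P6@[48:49]
pos 50 'd': at 12 ·f
pos 51 'c': at 13  → match P1@[51:51],P6@[50:51]
pos 52 'b': at 4 ·f
pos 53 'b': at 4 ·f
pos 54 'd': at 11  → match P5@[53:54]
pos 55 'd': at 12 ·f
pos 56 'c': at 13  → match P1@[56:56],P6@[55:56]
pos 57 'c': at 7 ·f  → match P1@[57:57]
pos 58 'd': at 8
pos 59 'c': at 9  → match P1@[59:59],P4@[56:59],P6@[58:59]
pos 60 'b': at 10  → match P3@[56:60]
pos 61 'a': at 1 ·f
pos 62 'a': at 1 ·f
pos 63 'd': at 12 ·f

Matches: [[1,0],[1,1],[2,1],[4,1],[4,4],[4,6],[5,3],[7,0],[7,1],[8,1],[10,5],[13,1],[13,6],[16,0],[16,1],[17,1],[19,1],[19,4],[19,6],[20,1],[21,1],[23,1],[23,4],[23,6],[24,3],[25,5],[29,0],[29,1],[30,1],[33,1],[34,2],[35,0],[35,1],[37,0],[37,1],[38,1],[39,1],[41,1],[41,4],[41,6],[42,3],[44,5],[45,1],[45,6],[46,1],[47,1],[49,1],[49,4],[49,6],[51,1],[51,6],[54,5],[56,1],[56,6],[57,1],[59,1],[59,4],[59,6],[60,3]]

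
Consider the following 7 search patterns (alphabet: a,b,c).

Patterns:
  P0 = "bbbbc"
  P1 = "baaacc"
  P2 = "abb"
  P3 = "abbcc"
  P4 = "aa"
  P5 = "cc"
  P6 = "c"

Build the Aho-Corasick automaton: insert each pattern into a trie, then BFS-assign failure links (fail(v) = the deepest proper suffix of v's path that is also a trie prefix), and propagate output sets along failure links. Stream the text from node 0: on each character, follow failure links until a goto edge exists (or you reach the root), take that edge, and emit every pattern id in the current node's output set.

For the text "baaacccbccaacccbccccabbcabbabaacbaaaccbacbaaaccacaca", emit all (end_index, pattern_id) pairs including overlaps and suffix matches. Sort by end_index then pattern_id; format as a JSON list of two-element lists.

Build:
Trie nodes:
  0='ε' goto a→11 b→1 c→17
  1='b' goto a→6 b→2
  2='bb' goto b→3
  3='bbb' goto b→4
  4='bbbb' goto c→5
  5='bbbbc' goto ·  ←P0
  6='ba' goto a→7
  7='baa' goto a→8
  8='baaa' goto c→9
  9='baaac' goto c→10
  10='baaacc' goto ·  ←P1
  11='a' goto a→16 b→12
  12='ab' goto b→13
  13='abb' goto c→14  ←P2
  14='abbc' goto c→15
  15='abbcc' goto ·  ←P3
  16='aa' goto ·  ←P4
  17='c' goto c→18  ←P6
  18='cc' goto ·  ←P5

Failure links (BFS by depth):
  n1('b'): parent n0 fail=0; on 'b' 0 → fail=0;  out ∅∪∅=∅
  n11('a'): parent n0 fail=0; on 'a' 0 → fail=0;  out ∅∪∅=∅
  n17('c'): parent n0 fail=0; on 'c' 0 → fail=0;  out {6}∪∅={6}
  n2('bb'): parent n1 fail=0; on 'b' 0 → fail=1;  out ∅∪∅=∅
  n6('ba'): parent n1 fail=0; on 'a' 0 → fail=11;  out ∅∪∅=∅
  n12('ab'): parent n11 fail=0; on 'b' 0 → fail=1;  out ∅∪∅=∅
  n16('aa'): parent n11 fail=0; on 'a' 0 → fail=11;  out {4}∪∅={4}
  n18('cc'): parent n17 fail=0; on 'c' 0 → fail=17;  out {5}∪{6}={5,6}
  n3('bbb'): parent n2 fail=1; on 'b' 1 → fail=2;  out ∅∪∅=∅
  n7('baa'): parent n6 fail=11; on 'a' 11 → fail=16;  out ∅∪{4}={4}
  n13('abb'): parent n12 fail=1; on 'b' 1 → fail=2;  out {2}∪∅={2}
  n4('bbbb'): parent n3 fail=2; on 'b' 2 → fail=3;  out ∅∪∅=∅
  n8('baaa'): parent n7 fail=16; on 'a' 16→11 → fail=16;  out ∅∪{4}={4}
  n14('abbc'): parent n13 fail=2; on 'c' 2→1→0 → fail=17;  out ∅∪{6}={6}
  n5('bbbbc'): parent n4 fail=3; on 'c' 3→2→1→0 → fail=17;  out {0}∪{6}={0,6}
  n9('baaac'): parent n8 fail=16; on 'c' 16→11→0 → fail=17;  out ∅∪{6}={6}
  n15('abbcc'): parent n14 fail=17; on 'c' 17 → fail=18;  out {3}∪{5,6}={3,5,6}
  n10('baaacc'): parent n9 fail=17; on 'c' 17 → fail=18;  out {1}∪{5,6}={1,5,6}

Text stream:
pos 0 'b': at 1
pos 1 'a': at 6
pos 2 'a': at 7  → match P4@[1:2]
pos 3 'a': at 8  → match P4@[2:3]
pos 4 'c': at 9  → match P6@[4:4]
pos 5 'c': at 10  → match P1@[0:5],P5@[4:5],P6@[5:5]
pos 6 'c': at 18 (via fail)  → match P5@[5:6],P6@[6:6]
pos 7 'b': at 1 (via fail)
pos 8 'c': at 17 (via fail)  → match P6@[8:8]
pos 9 'c': at 18  → match P5@[8:9],P6@[9:9]
pos 10 'a': at 11 (via fail)
pos 11 'a': at 16  → match P4@[10:11]
pos 12 'c': at 17 (via fail)  → match P6@[12:12]
pos 13 'c': at 18  → match P5@[12:13],P6@[13:13]
pos 14 'c': at 18 (via fail)  → match P5@[13:14],P6@[14:14]
pos 15 'b': at 1 (via fail)
pos 16 'c': at 17 (via fail)  → match P6@[16:16]
pos 17 'c': at 18  → match P5@[16:17],P6@[17:17]
pos 18 'c': at 18 (via fail)  → match P5@[17:18],P6@[18:18]
pos 19 'c': at 18 (via fail)  → match P5@[18:19],P6@[19:19]
pos 20 'a': at 11 (via fail)
pos 21 'b': at 12
pos 22 'b': at 13  → match P2@[20:22]
pos 23 'c': at 14  → match P6@[23:23]
pos 24 'a': at 11 (via fail)
pos 25 'b': at 12
pos 26 'b': at 13  → match P2@[24:26]
pos 27 'a': at 6 (via fail)
pos 28 'b': at 12 (via fail)
pos 29 'a': at 6 (via fail)
pos 30 'a': at 7  → match P4@[29:30]
pos 31 'c': at 17 (via fail)  → match P6@[31:31]
pos 32 'b': at 1 (via fail)
pos 33 'a': at 6
pos 34 'a': at 7  → match P4@[33:34]
pos 35 'a': at 8  → match P4@[34:35]
pos 36 'c': at 9  → match P6@[36:36]
pos 37 'c': at 10  → match P1@[32:37],P5@[36:37],P6@[37:37]
pos 38 'b': at 1 (via fail)
pos 39 'a': at 6
pos 40 'c': at 17 (via fail)  → match P6@[40:40]
pos 41 'b': at 1 (via fail)
pos 42 'a': at 6
pos 43 'a': at 7  → match P4@[42:43]
pos 44 'a': at 8  → match P4@[43:44]
pos 45 'c': at 9  → match P6@[45:45]
pos 46 'c': at 10  → match P1@[41:46],P5@[45:46],P6@[46:46]
pos 47 'a': at 11 (via fail)
pos 48 'c': at 17 (via fail)  → match P6@[48:48]
pos 49 'a': at 11 (via fail)
pos 50 'c': at 17 (via fail)  → match P6@[50:50]
pos 51 'a': at 11 (via fail)

Matches: [[2,4],[3,4],[4,6],[5,1],[5,5],[5,6],[6,5],[6,6],[8,6],[9,5],[9,6],[11,4],[12,6],[13,5],[13,6],[14,5],[14,6],[16,6],[17,5],[17,6],[18,5],[18,6],[19,5],[19,6],[22,2],[23,6],[26,2],[30,4],[31,6],[34,4],[35,4],[36,6],[37,1],[37,5],[37,6],[40,6],[43,4],[44,4],[45,6],[46,1],[46,5],[46,6],[48,6],[50,6]]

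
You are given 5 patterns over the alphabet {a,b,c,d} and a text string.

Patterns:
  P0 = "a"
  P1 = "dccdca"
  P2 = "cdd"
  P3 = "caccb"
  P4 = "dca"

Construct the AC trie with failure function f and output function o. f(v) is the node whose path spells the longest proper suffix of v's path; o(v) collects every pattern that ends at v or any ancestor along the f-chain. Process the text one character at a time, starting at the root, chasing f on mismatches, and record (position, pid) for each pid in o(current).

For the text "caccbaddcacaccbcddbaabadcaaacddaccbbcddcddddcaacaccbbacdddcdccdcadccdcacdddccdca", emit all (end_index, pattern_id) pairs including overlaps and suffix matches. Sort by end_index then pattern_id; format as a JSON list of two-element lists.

Build:
Trie (insert patterns):
  0='ε' goto a→1 c→8 d→2
  1='a' goto ·  ←P0
  2='d' goto c→3
  3='dc' goto a→15 c→4
  4='dcc' goto d→5
  5='dccd' goto c→6
  6='dccdc' goto a→7
  7='dccdca' goto ·  ←P1
  8='c' goto a→11 d→9
  9='cd' goto d→10
  10='cdd' goto ·  ←P2
  11='ca' goto c→12
  12='cac' goto c→13
  13='cacc' goto b→14
  14='caccb' goto ·  ←P3
  15='dca' goto ·  ←P4

Failure links (BFS by depth):
  n1('a'): parent n0 fail=0; on 'a' 0 → fail=0;  out {0}∪∅={0}
  n2('d'): parent n0 fail=0; on 'd' 0 → fail=0;  out ∅∪∅=∅
  n8('c'): parent n0 fail=0; on 'c' 0 → fail=0;  out ∅∪∅=∅
  n3('dc'): parent n2 fail=0; on 'c' 0 → fail=8;  out ∅∪∅=∅
  n9('cd'): parent n8 fail=0; on 'd' 0 → fail=2;  out ∅∪∅=∅
  n11('ca'): parent n8 fail=0; on 'a' 0 → fail=1;  out ∅∪{0}={0}
  n4('dcc'): parent n3 fail=8; on 'c' 8→0 → fail=8;  out ∅∪∅=∅
  n10('cdd'): parent n9 fail=2; on 'd' 2→0 → fail=2;  out {2}∪∅={2}
  n12('cac'): parent n11 fail=1; on 'c' 1→0 → fail=8;  out ∅∪∅=∅
  n15('dca'): parent n3 fail=8; on 'a' 8 → fail=11;  out {4}∪{0}={0,4}
  n5('dccd'): parent n4 fail=8; on 'd' 8 → fail=9;  out ∅∪∅=∅
  n13('cacc'): parent n12 fail=8; on 'c' 8→0 → fail=8;  out ∅∪∅=∅
  n6('dccdc'): parent n5 fail=9; on 'c' 9→2 → fail=3;  out ∅∪∅=∅
  n14('caccb'): parent n13 fail=8; on 'b' 8→0 → fail=0;  out {3}∪∅={3}
  n7('dccdca'): parent n6 fail=3; on 'a' 3 → fail=15;  out {1}∪{0,4}={0,1,4}

Text stream:
[0] read 'c'  n0⇒n8
[1] read 'a'  n8⇒n11  emit P0@[1:1]
[2] read 'c'  n11⇒n12
[3] read 'c'  n12⇒n13
[4] read 'b'  n13⇒n14  emit P3@[0:4]
[5] read 'a'  n14⇒n1 (via fail)  emit P0@[5:5]
[6] read 'd'  n1⇒n2 (via fail)
[7] read 'd'  n2⇒n2 (via fail)
[8] read 'c'  n2⇒n3
[9] read 'a'  n3⇒n15  emit P0@[9:9],P4@[7:9]
[10] read 'c'  n15⇒n12 (via fail)
[11] read 'a'  n12⇒n11 (via fail)  emit P0@[11:11]
[12] read 'c'  n11⇒n12
[13] read 'c'  n12⇒n13
[14] read 'b'  n13⇒n14  emit P3@[10:14]
[15] read 'c'  n14⇒n8 (via fail)
[16] read 'd'  n8⇒n9
[17] read 'd'  n9⇒n10  emit P2@[15:17]
[18] read 'b'  n10⇒n0 (via fail)
[19] read 'a'  n0⇒n1  emit P0@[19:19]
[20] read 'a'  n1⇒n1 (via fail)  emit P0@[20:20]
[21] read 'b'  n1⇒n0 (via fail)
[22] read 'a'  n0⇒n1  emit P0@[22:22]
[23] read 'd'  n1⇒n2 (via fail)
[24] read 'c'  n2⇒n3
[25] read 'a'  n3⇒n15  emit P0@[25:25],P4@[23:25]
[26] read 'a'  n15⇒n1 (via fail)  emit P0@[26:26]
[27] read 'a'  n1⇒n1 (via fail)  emit P0@[27:27]
[28] read 'c'  n1⇒n8 (via fail)
[29] read 'd'  n8⇒n9
[30] read 'd'  n9⇒n10  emit P2@[28:30]
[31] read 'a'  n10⇒n1 (via fail)  emit P0@[31:31]
[32] read 'c'  n1⇒n8 (via fail)
[33] read 'c'  n8⇒n8 (via fail)
[34] read 'b'  n8⇒n0 (via fail)
[35] read 'b'  n0⇒n0
[36] read 'c'  n0⇒n8
[37] read 'd'  n8⇒n9
[38] read 'd'  n9⇒n10  emit P2@[36:38]
[39] read 'c'  n10⇒n3 (via fail)
[40] read 'd'  n3⇒n9 (via fail)
[41] read 'd'  n9⇒n10  emit P2@[39:41]
[42] read 'd'  n10⇒n2 (via fail)
[43] read 'd'  n2⇒n2 (via fail)
[44] read 'c'  n2⇒n3
[45] read 'a'  n3⇒n15  emit P0@[45:45],P4@[43:45]
[46] read 'a'  n15⇒n1 (via fail)  emit P0@[46:46]
[47] read 'c'  n1⇒n8 (via fail)
[48] read 'a'  n8⇒n11  emit P0@[48:48]
[49] read 'c'  n11⇒n12
[50] read 'c'  n12⇒n13
[51] read 'b'  n13⇒n14  emit P3@[47:51]
[52] read 'b'  n14⇒n0 (via fail)
[53] read 'a'  n0⇒n1  emit P0@[53:53]
[54] read 'c'  n1⇒n8 (via fail)
[55] read 'd'  n8⇒n9
[56] read 'd'  n9⇒n10  emit P2@[54:56]
[57] read 'd'  n10⇒n2 (via fail)
[58] read 'c'  n2⇒n3
[59] read 'd'  n3⇒n9 (via fail)
[60] read 'c'  n9⇒n3 (via fail)
[61] read 'c'  n3⇒n4
[62] read 'd'  n4⇒n5
[63] read 'c'  n5⇒n6
[64] read 'a'  n6⇒n7  emit P0@[64:64],P1@[59:64],P4@[62:64]
[65] read 'd'  n7⇒n2 (via fail)
[66] read 'c'  n2⇒n3
[67] read 'c'  n3⇒n4
[68] read 'd'  n4⇒n5
[69] read 'c'  n5⇒n6
[70] read 'a'  n6⇒n7  emit P0@[70:70],P1@[65:70],P4@[68:70]
[71] read 'c'  n7⇒n12 (via fail)
[72] read 'd'  n12⇒n9 (via fail)
[73] read 'd'  n9⇒n10  emit P2@[71:73]
[74] read 'd'  n10⇒n2 (via fail)
[75] read 'c'  n2⇒n3
[76] read 'c'  n3⇒n4
[77] read 'd'  n4⇒n5
[78] read 'c'  n5⇒n6
[79] read 'a'  n6⇒n7  emit P0@[79:79],P1@[74:79],P4@[77:79]

Matches: [[1,0],[4,3],[5,0],[9,0],[9,4],[11,0],[14,3],[17,2],[19,0],[20,0],[22,0],[25,0],[25,4],[26,0],[27,0],[30,2],[31,0],[38,2],[41,2],[45,0],[45,4],[46,0],[48,0],[51,3],[53,0],[56,2],[64,0],[64,1],[64,4],[70,0],[70,1],[70,4],[73,2],[79,0],[79,1],[79,4]]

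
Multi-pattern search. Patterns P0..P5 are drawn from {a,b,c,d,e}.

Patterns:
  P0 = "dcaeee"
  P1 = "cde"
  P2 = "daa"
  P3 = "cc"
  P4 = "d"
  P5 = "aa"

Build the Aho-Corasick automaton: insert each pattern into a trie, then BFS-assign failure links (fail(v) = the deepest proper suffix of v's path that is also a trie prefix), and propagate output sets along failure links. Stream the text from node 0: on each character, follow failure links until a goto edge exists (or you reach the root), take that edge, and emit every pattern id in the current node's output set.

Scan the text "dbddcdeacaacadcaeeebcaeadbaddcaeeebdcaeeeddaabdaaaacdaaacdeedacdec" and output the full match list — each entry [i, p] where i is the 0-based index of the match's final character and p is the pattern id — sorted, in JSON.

Build:
Trie (insert patterns):
  n0 'ε': a→13 c→7 d→1
  n1 'd': a→10 c→2  ←P4
  n2 'dc': a→3
  n3 'dca': e→4
  n4 'dcae': e→5
  n5 'dcaee': e→6
  n6 'dcaeee': ·  ←P0
  n7 'c': c→12 d→8
  n8 'cd': e→9
  n9 'cde': ·  ←P1
  n10 'da': a→11
  n11 'daa': ·  ←P2
  n12 'cc': ·  ←P3
  n13 'a': a→14
  n14 'aa': ·  ←P5

Failure links (BFS by depth):
  fail(1) 'd': from fail(0)=0 chase 'd': 0 ⇒ 0;  out={4}∪out(0)={4}
  fail(7) 'c': from fail(0)=0 chase 'c': 0 ⇒ 0;  out=∅∪out(0)=∅
  fail(13) 'a': from fail(0)=0 chase 'a': 0 ⇒ 0;  out=∅∪out(0)=∅
  fail(2) 'dc': from fail(1)=0 chase 'c': 0 ⇒ 7;  out=∅∪out(7)=∅
  fail(8) 'cd': from fail(7)=0 chase 'd': 0 ⇒ 1;  out=∅∪out(1)={4}
  fail(10) 'da': from fail(1)=0 chase 'a': 0 ⇒ 13;  out=∅∪out(13)=∅
  fail(12) 'cc': from fail(7)=0 chase 'c': 0 ⇒ 7;  out={3}∪out(7)={3}
  fail(14) 'aa': from fail(13)=0 chase 'a': 0 ⇒ 13;  out={5}∪out(13)={5}
  fail(3) 'dca': from fail(2)=7 chase 'a': 7→0 ⇒ 13;  out=∅∪out(13)=∅
  fail(9) 'cde': from fail(8)=1 chase 'e': 1→0 ⇒ 0;  out={1}∪out(0)={1}
  fail(11) 'daa': from fail(10)=13 chase 'a': 13 ⇒ 14;  out={2}∪out(14)={2,5}
  fail(4) 'dcae': from fail(3)=13 chase 'e': 13→0 ⇒ 0;  out=∅∪out(0)=∅
  fail(5) 'dcaee': from fail(4)=0 chase 'e': 0 ⇒ 0;  out=∅∪out(0)=∅
  fail(6) 'dcaeee': from fail(5)=0 chase 'e': 0 ⇒ 0;  out={0}∪out(0)={0}

Run:
pos 0 'd': at 1  emit P4@[0:0]
pos 1 'b': at 0 (fail-walked)
pos 2 'd': at 1  emit P4@[2:2]
pos 3 'd': at 1 (fail-walked)  emit P4@[3:3]
pos 4 'c': at 2
pos 5 'd': at 8 (fail-walked)  emit P4@[5:5]
pos 6 'e': at 9  emit P1@[4:6]
pos 7 'a': at 13 (fail-walked)
pos 8 'c': at 7 (fail-walked)
pos 9 'a': at 13 (fail-walked)
pos 10 'a': at 14  emit P5@[9:10]
pos 11 'c': at 7 (fail-walked)
pos 12 'a': at 13 (fail-walked)
pos 13 'd': at 1 (fail-walked)  emit P4@[13:13]
pos 14 'c': at 2
pos 15 'a': at 3
pos 16 'e': at 4
pos 17 'e': at 5
pos 18 'e': at 6  emit P0@[13:18]
pos 19 'b': at 0 (fail-walked)
pos 20 'c': at 7
pos 21 'a': at 13 (fail-walked)
pos 22 'e': at 0 (fail-walked)
pos 23 'a': at 13
pos 24 'd': at 1 (fail-walked)  emit P4@[24:24]
pos 25 'b': at 0 (fail-walked)
pos 26 'a': at 13
pos 27 'd': at 1 (fail-walked)  emit P4@[27:27]
pos 28 'd': at 1 (fail-walked)  emit P4@[28:28]
pos 29 'c': at 2
pos 30 'a': at 3
pos 31 'e': at 4
pos 32 'e': at 5
pos 33 'e': at 6  emit P0@[28:33]
pos 34 'b': at 0 (fail-walked)
pos 35 'd': at 1  emit P4@[35:35]
pos 36 'c': at 2
pos 37 'a': at 3
pos 38 'e': at 4
pos 39 'e': at 5
pos 40 'e': at 6  emit P0@[35:40]
pos 41 'd': at 1 (fail-walked)  emit P4@[41:41]
pos 42 'd': at 1 (fail-walked)  emit P4@[42:42]
pos 43 'a': at 10
pos 44 'a': at 11  emit P2@[42:44],P5@[43:44]
pos 45 'b': at 0 (fail-walked)
pos 46 'd': at 1  emit P4@[46:46]
pos 47 'a': at 10
pos 48 'a': at 11  emit P2@[46:48],P5@[47:48]
pos 49 'a': at 14 (fail-walked)  emit P5@[48:49]
pos 50 'a': at 14 (fail-walked)  emit P5@[49:50]
pos 51 'c': at 7 (fail-walked)
pos 52 'd': at 8  emit P4@[52:52]
pos 53 'a': at 10 (fail-walked)
pos 54 'a': at 11  emit P2@[52:54],P5@[53:54]
pos 55 'a': at 14 (fail-walked)  emit P5@[54:55]
pos 56 'c': at 7 (fail-walked)
pos 57 'd': at 8  emit P4@[57:57]
pos 58 'e': at 9  emit P1@[56:58]
pos 59 'e': at 0 (fail-walked)
pos 60 'd': at 1  emit P4@[60:60]
pos 61 'a': at 10
pos 62 'c': at 7 (fail-walked)
pos 63 'd': at 8  emit P4@[63:63]
pos 64 'e': at 9  emit P1@[62:64]
pos 65 'c': at 7 (fail-walked)

All matches (sorted): [[0,4],[2,4],[3,4],[5,4],[6,1],[10,5],[13,4],[18,0],[24,4],[27,4],[28,4],[33,0],[35,4],[40,0],[41,4],[42,4],[44,2],[44,5],[46,4],[48,2],[48,5],[49,5],[50,5],[52,4],[54,2],[54,5],[55,5],[57,4],[58,1],[60,4],[63,4],[64,1]]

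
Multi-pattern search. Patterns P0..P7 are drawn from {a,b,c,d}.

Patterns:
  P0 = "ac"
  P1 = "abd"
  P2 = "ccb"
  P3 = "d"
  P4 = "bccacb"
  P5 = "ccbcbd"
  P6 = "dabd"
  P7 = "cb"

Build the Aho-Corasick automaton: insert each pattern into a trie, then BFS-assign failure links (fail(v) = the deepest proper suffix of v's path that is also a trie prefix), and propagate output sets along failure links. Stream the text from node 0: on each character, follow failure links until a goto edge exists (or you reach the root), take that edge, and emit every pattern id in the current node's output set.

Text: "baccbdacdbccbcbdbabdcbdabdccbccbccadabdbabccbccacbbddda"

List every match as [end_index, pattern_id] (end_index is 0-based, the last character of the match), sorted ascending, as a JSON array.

Build:
Trie nodes:
  0='ε' goto a→1 b→9 c→5 d→8
  1='a' goto b→3 c→2
  2='ac' goto ·  ←P0
  3='ab' goto d→4
  4='abd' goto ·  ←P1
  5='c' goto b→21 c→6
  6='cc' goto b→7
  7='ccb' goto c→15  ←P2
  8='d' goto a→18  ←P3
  9='b' goto c→10
  10='bc' goto c→11
  11='bcc' goto a→12
  12='bcca' goto c→13
  13='bccac' goto b→14
  14='bccacb' goto ·  ←P4
  15='ccbc' goto b→16
  16='ccbcb' goto d→17
  17='ccbcbd' goto ·  ←P5
  18='da' goto b→19
  19='dab' goto d→20
  20='dabd' goto ·  ←P6
  21='cb' goto ·  ←P7

BFS fail/out derivation:
  n1('a'): parent n0 fail=0; on 'a' 0 → fail=0;  out ∅∪∅=∅
  n5('c'): parent n0 fail=0; on 'c' 0 → fail=0;  out ∅∪∅=∅
  n8('d'): parent n0 fail=0; on 'd' 0 → fail=0;  out {3}∪∅={3}
  n9('b'): parent n0 fail=0; on 'b' 0 → fail=0;  out ∅∪∅=∅
  n2('ac'): parent n1 fail=0; on 'c' 0 → fail=5;  out {0}∪∅={0}
  n3('ab'): parent n1 fail=0; on 'b' 0 → fail=9;  out ∅∪∅=∅
  n6('cc'): parent n5 fail=0; on 'c' 0 → fail=5;  out ∅∪∅=∅
  n10('bc'): parent n9 fail=0; on 'c' 0 → fail=5;  out ∅∪∅=∅
  n18('da'): parent n8 fail=0; on 'a' 0 → fail=1;  out ∅∪∅=∅
  n21('cb'): parent n5 fail=0; on 'b' 0 → fail=9;  out {7}∪∅={7}
  n4('abd'): parent n3 fail=9; on 'd' 9→0 → fail=8;  out {1}∪{3}={1,3}
  n7('ccb'): parent n6 fail=5; on 'b' 5 → fail=21;  out {2}∪{7}={2,7}
  n11('bcc'): parent n10 fail=5; on 'c' 5 → fail=6;  out ∅∪∅=∅
  n19('dab'): parent n18 fail=1; on 'b' 1 → fail=3;  out ∅∪∅=∅
  n12('bcca'): parent n11 fail=6; on 'a' 6→5→0 → fail=1;  out ∅∪∅=∅
  n15('ccbc'): parent n7 fail=21; on 'c' 21→9 → fail=10;  out ∅∪∅=∅
  n20('dabd'): parent n19 fail=3; on 'd' 3 → fail=4;  out {6}∪{1,3}={1,3,6}
  n13('bccac'): parent n12 fail=1; on 'c' 1 → fail=2;  out ∅∪{0}={0}
  n16('ccbcb'): parent n15 fail=10; on 'b' 10→5 → fail=21;  out ∅∪{7}={7}
  n14('bccacb'): parent n13 fail=2; on 'b' 2→5 → fail=21;  out {4}∪{7}={4,7}
  n17('ccbcbd'): parent n16 fail=21; on 'd' 21→9→0 → fail=8;  out {5}∪{3}={3,5}

Run:
i=0 'b': node 0→9
i=1 'a': node 9→1 (fail-walked)
i=2 'c': node 1→2  emit P0@[1:2]
i=3 'c': node 2→6 (fail-walked)
i=4 'b': node 6→7  emit P2@[2:4],P7@[3:4]
i=5 'd': node 7→8 (fail-walked)  emit P3@[5:5]
i=6 'a': node 8→18
i=7 'c': node 18→2 (fail-walked)  emit P0@[6:7]
i=8 'd': node 2→8 (fail-walked)  emit P3@[8:8]
i=9 'b': node 8→9 (fail-walked)
i=10 'c': node 9→10
i=11 'c': node 10→11
i=12 'b': node 11→7 (fail-walked)  emit P2@[10:12],P7@[11:12]
i=13 'c': node 7→15
i=14 'b': node 15→16  emit P7@[13:14]
i=15 'd': node 16→17  emit P3@[15:15],P5@[10:15]
i=16 'b': node 17→9 (fail-walked)
i=17 'a': node 9→1 (fail-walked)
i=18 'b': node 1→3
i=19 'd': node 3→4  emit P1@[17:19],P3@[19:19]
i=20 'c': node 4→5 (fail-walked)
i=21 'b': node 5→21  emit P7@[20:21]
i=22 'd': node 21→8 (fail-walked)  emit P3@[22:22]
i=23 'a': node 8→18
i=24 'b': node 18→19
i=25 'd': node 19→20  emit P1@[23:25],P3@[25:25],P6@[22:25]
i=26 'c': node 20→5 (fail-walked)
i=27 'c': node 5→6
i=28 'b': node 6→7  emit P2@[26:28],P7@[27:28]
i=29 'c': node 7→15
i=30 'c': node 15→11 (fail-walked)
i=31 'b': node 11→7 (fail-walked)  emit P2@[29:31],P7@[30:31]
i=32 'c': node 7→15
i=33 'c': node 15→11 (fail-walked)
i=34 'a': node 11→12
i=35 'd': node 12→8 (fail-walked)  emit P3@[35:35]
i=36 'a': node 8→18
i=37 'b': node 18→19
i=38 'd': node 19→20  emit P1@[36:38],P3@[38:38],P6@[35:38]
i=39 'b': node 20→9 (fail-walked)
i=40 'a': node 9→1 (fail-walked)
i=41 'b': node 1→3
i=42 'c': node 3→10 (fail-walked)
i=43 'c': node 10→11
i=44 'b': node 11→7 (fail-walked)  emit P2@[42:44],P7@[43:44]
i=45 'c': node 7→15
i=46 'c': node 15→11 (fail-walked)
i=47 'a': node 11→12
i=48 'c': node 12→13  emit P0@[47:48]
i=49 'b': node 13→14  emit P4@[44:49],P7@[48:49]
i=50 'b': node 14→9 (fail-walked)
i=51 'd': node 9→8 (fail-walked)  emit P3@[51:51]
i=52 'd': node 8→8 (fail-walked)  emit P3@[52:52]
i=53 'd': node 8→8 (fail-walked)  emit P3@[53:53]
i=54 'a': node 8→18

All matches (sorted): [[2,0],[4,2],[4,7],[5,3],[7,0],[8,3],[12,2],[12,7],[14,7],[15,3],[15,5],[19,1],[19,3],[21,7],[22,3],[25,1],[25,3],[25,6],[28,2],[28,7],[31,2],[31,7],[35,3],[38,1],[38,3],[38,6],[44,2],[44,7],[48,0],[49,4],[49,7],[51,3],[52,3],[53,3]]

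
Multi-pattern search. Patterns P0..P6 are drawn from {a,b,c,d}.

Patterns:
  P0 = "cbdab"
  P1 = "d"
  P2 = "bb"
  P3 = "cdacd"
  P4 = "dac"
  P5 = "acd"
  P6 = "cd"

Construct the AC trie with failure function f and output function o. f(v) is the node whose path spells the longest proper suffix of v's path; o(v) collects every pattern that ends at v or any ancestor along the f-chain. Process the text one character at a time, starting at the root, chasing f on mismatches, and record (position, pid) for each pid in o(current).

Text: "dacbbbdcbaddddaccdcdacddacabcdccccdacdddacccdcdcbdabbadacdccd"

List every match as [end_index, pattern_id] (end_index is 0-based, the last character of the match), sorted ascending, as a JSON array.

Build automaton:
Trie nodes:
  0='ε' goto a→15 b→7 c→1 d→6
  1='c' goto b→2 d→9
  2='cb' goto d→3
  3='cbd' goto a→4
  4='cbda' goto b→5
  5='cbdab' goto ·  [P0 ends]
  6='d' goto a→13  [P1 ends]
  7='b' goto b→8
  8='bb' goto ·  [P2 ends]
  9='cd' goto a→10  [P6 ends]
  10='cda' goto c→11
  11='cdac' goto d→12
  12='cdacd' goto ·  [P3 ends]
  13='da' goto c→14
  14='dac' goto ·  [P4 ends]
  15='a' goto c→16
  16='ac' goto d→17
  17='acd' goto ·  [P5 ends]

BFS fail/out derivation:
  n1('c'): parent n0 fail=0; on 'c' 0 → fail=0;  out ∅∪∅=∅
  n6('d'): parent n0 fail=0; on 'd' 0 → fail=0;  out {1}∪∅={1}
  n7('b'): parent n0 fail=0; on 'b' 0 → fail=0;  out ∅∪∅=∅
  n15('a'): parent n0 fail=0; on 'a' 0 → fail=0;  out ∅∪∅=∅
  n2('cb'): parent n1 fail=0; on 'b' 0 → fail=7;  out ∅∪∅=∅
  n8('bb'): parent n7 fail=0; on 'b' 0 → fail=7;  out {2}∪∅={2}
  n9('cd'): parent n1 fail=0; on 'd' 0 → fail=6;  out {6}∪{1}={1,6}
  n13('da'): parent n6 fail=0; on 'a' 0 → fail=15;  out ∅∪∅=∅
  n16('ac'): parent n15 fail=0; on 'c' 0 → fail=1;  out ∅∪∅=∅
  n3('cbd'): parent n2 fail=7; on 'd' 7→0 → fail=6;  out ∅∪{1}={1}
  n10('cda'): parent n9 fail=6; on 'a' 6 → fail=13;  out ∅∪∅=∅
  n14('dac'): parent n13 fail=15; on 'c' 15 → fail=16;  out {4}∪∅={4}
  n17('acd'): parent n16 fail=1; on 'd' 1 → fail=9;  out {5}∪{1,6}={1,5,6}
  n4('cbda'): parent n3 fail=6; on 'a' 6 → fail=13;  out ∅∪∅=∅
  n11('cdac'): parent n10 fail=13; on 'c' 13 → fail=14;  out ∅∪{4}={4}
  n5('cbdab'): parent n4 fail=13; on 'b' 13→15→0 → fail=7;  out {0}∪∅={0}
  n12('cdacd'): parent n11 fail=14; on 'd' 14→16 → fail=17;  out {3}∪{1,5,6}={1,3,5,6}

Text stream:
i=0 'd': node 0→6  ** P1@[0:0]
i=1 'a': node 6→13
i=2 'c': node 13→14  ** P4@[0:2]
i=3 'b': node 14→2 ·f
i=4 'b': node 2→8 ·f  ** P2@[3:4]
i=5 'b': node 8→8 ·f  ** P2@[4:5]
i=6 'd': node 8→6 ·f  ** P1@[6:6]
i=7 'c': node 6→1 ·f
i=8 'b': node 1→2
i=9 'a': node 2→15 ·f
i=10 'd': node 15→6 ·f  ** P1@[10:10]
i=11 'd': node 6→6 ·f  ** P1@[11:11]
i=12 'd': node 6→6 ·f  ** P1@[12:12]
i=13 'd': node 6→6 ·f  ** P1@[13:13]
i=14 'a': node 6→13
i=15 'c': node 13→14  ** P4@[13:15]
i=16 'c': node 14→1 ·f
i=17 'd': node 1→9  ** P1@[17:17],P6@[16:17]
i=18 'c': node 9→1 ·f
i=19 'd': node 1→9  ** P1@[19:19],P6@[18:19]
i=20 'a': node 9→10
i=21 'c': node 10→11  ** P4@[19:21]
i=22 'd': node 11→12  ** P1@[22:22],P3@[18:22],P5@[20:22],P6@[21:22]
i=23 'd': node 12→6 ·f  ** P1@[23:23]
i=24 'a': node 6→13
i=25 'c': node 13→14  ** P4@[23:25]
i=26 'a': node 14→15 ·f
i=27 'b': node 15→7 ·f
i=28 'c': node 7→1 ·f
i=29 'd': node 1→9  ** P1@[29:29],P6@[28:29]
i=30 'c': node 9→1 ·f
i=31 'c': node 1→1 ·f
i=32 'c': node 1→1 ·f
i=33 'c': node 1→1 ·f
i=34 'd': node 1→9  ** P1@[34:34],P6@[33:34]
i=35 'a': node 9→10
i=36 'c': node 10→11  ** P4@[34:36]
i=37 'd': node 11→12  ** P1@[37:37],P3@[33:37],P5@[35:37],P6@[36:37]
i=38 'd': node 12→6 ·f  ** P1@[38:38]
i=39 'd': node 6→6 ·f  ** P1@[39:39]
i=40 'a': node 6→13
i=41 'c': node 13→14  ** P4@[39:41]
i=42 'c': node 14→1 ·f
i=43 'c': node 1→1 ·f
i=44 'd': node 1→9  ** P1@[44:44],P6@[43:44]
i=45 'c': node 9→1 ·f
i=46 'd': node 1→9  ** P1@[46:46],P6@[45:46]
i=47 'c': node 9→1 ·f
i=48 'b': node 1→2
i=49 'd': node 2→3  ** P1@[49:49]
i=50 'a': node 3→4
i=51 'b': node 4→5  ** P0@[47:51]
i=52 'b': node 5→8 ·f  ** P2@[51:52]
i=53 'a': node 8→15 ·f
i=54 'd': node 15→6 ·f  ** P1@[54:54]
i=55 'a': node 6→13
i=56 'c': node 13→14  ** P4@[54:56]
i=57 'd': node 14→17 ·f  ** P1@[57:57],P5@[55:57],P6@[56:57]
i=58 'c': node 17→1 ·f
i=59 'c': node 1→1 ·f
i=60 'd': node 1→9  ** P1@[60:60],P6@[59:60]

Result: [[0,1],[2,4],[4,2],[5,2],[6,1],[10,1],[11,1],[12,1],[13,1],[15,4],[17,1],[17,6],[19,1],[19,6],[21,4],[22,1],[22,3],[22,5],[22,6],[23,1],[25,4],[29,1],[29,6],[34,1],[34,6],[36,4],[37,1],[37,3],[37,5],[37,6],[38,1],[39,1],[41,4],[44,1],[44,6],[46,1],[46,6],[49,1],[51,0],[52,2],[54,1],[56,4],[57,1],[57,5],[57,6],[60,1],[60,6]]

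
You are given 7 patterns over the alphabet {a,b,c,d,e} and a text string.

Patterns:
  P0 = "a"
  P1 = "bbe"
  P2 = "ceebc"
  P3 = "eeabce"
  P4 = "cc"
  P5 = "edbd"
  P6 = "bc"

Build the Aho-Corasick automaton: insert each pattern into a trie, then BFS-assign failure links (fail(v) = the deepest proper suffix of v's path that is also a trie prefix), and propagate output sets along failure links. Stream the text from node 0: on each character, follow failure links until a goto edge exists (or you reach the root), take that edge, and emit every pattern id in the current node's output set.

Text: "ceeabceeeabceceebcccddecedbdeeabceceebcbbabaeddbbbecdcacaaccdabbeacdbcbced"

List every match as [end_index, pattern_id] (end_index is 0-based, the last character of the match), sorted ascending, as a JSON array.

Build automaton:
Trie nodes:
  n0 'ε': a→1 b→2 c→5 e→10
  n1 'a': ·  [P0 ends]
  n2 'b': b→3 c→20
  n3 'bb': e→4
  n4 'bbe': ·  [P1 ends]
  n5 'c': c→16 e→6
  n6 'ce': e→7
  n7 'cee': b→8
  n8 'ceeb': c→9
  n9 'ceebc': ·  [P2 ends]
  n10 'e': d→17 e→11
  n11 'ee': a→12
  n12 'eea': b→13
  n13 'eeab': c→14
  n14 'eeabc': e→15
  n15 'eeabce': ·  [P3 ends]
  n16 'cc': ·  [P4 ends]
  n17 'ed': b→18
  n18 'edb': d→19
  n19 'edbd': ·  [P5 ends]
  n20 'bc': ·  [P6 ends]

BFS fail/out derivation:
  fail(1) 'a': from fail(0)=0 chase 'a': 0 ⇒ 0;  out={0}∪out(0)={0}
  fail(2) 'b': from fail(0)=0 chase 'b': 0 ⇒ 0;  out=∅∪out(0)=∅
  fail(5) 'c': from fail(0)=0 chase 'c': 0 ⇒ 0;  out=∅∪out(0)=∅
  fail(10) 'e': from fail(0)=0 chase 'e': 0 ⇒ 0;  out=∅∪out(0)=∅
  fail(3) 'bb': from fail(2)=0 chase 'b': 0 ⇒ 2;  out=∅∪out(2)=∅
  fail(6) 'ce': from fail(5)=0 chase 'e': 0 ⇒ 10;  out=∅∪out(10)=∅
  fail(11) 'ee': from fail(10)=0 chase 'e': 0 ⇒ 10;  out=∅∪out(10)=∅
  fail(16) 'cc': from fail(5)=0 chase 'c': 0 ⇒ 5;  out={4}∪out(5)={4}
  fail(17) 'ed': from fail(10)=0 chase 'd': 0 ⇒ 0;  out=∅∪out(0)=∅
  fail(20) 'bc': from fail(2)=0 chase 'c': 0 ⇒ 5;  out={6}∪out(5)={6}
  fail(4) 'bbe': from fail(3)=2 chase 'e': 2→0 ⇒ 10;  out={1}∪out(10)={1}
  fail(7) 'cee': from fail(6)=10 chase 'e': 10 ⇒ 11;  out=∅∪out(11)=∅
  fail(12) 'eea': from fail(11)=10 chase 'a': 10→0 ⇒ 1;  out=∅∪out(1)={0}
  fail(18) 'edb': from fail(17)=0 chase 'b': 0 ⇒ 2;  out=∅∪out(2)=∅
  fail(8) 'ceeb': from fail(7)=11 chase 'b': 11→10→0 ⇒ 2;  out=∅∪out(2)=∅
  fail(13) 'eeab': from fail(12)=1 chase 'b': 1→0 ⇒ 2;  out=∅∪out(2)=∅
  fail(19) 'edbd': from fail(18)=2 chase 'd': 2→0 ⇒ 0;  out={5}∪out(0)={5}
  fail(9) 'ceebc': from fail(8)=2 chase 'c': 2 ⇒ 20;  out={2}∪out(20)={2,6}
  fail(14) 'eeabc': from fail(13)=2 chase 'c': 2 ⇒ 20;  out=∅∪out(20)={6}
  fail(15) 'eeabce': from fail(14)=20 chase 'e': 20→5 ⇒ 6;  out={3}∪out(6)={3}

Run:
[0] read 'c'  n0⇒n5
[1] read 'e'  n5⇒n6
[2] read 'e'  n6⇒n7
[3] read 'a'  n7⇒n12 (fail-walked)  emit P0@[3:3]
[4] read 'b'  n12⇒n13
[5] read 'c'  n13⇒n14  emit P6@[4:5]
[6] read 'e'  n14⇒n15  emit P3@[1:6]
[7] read 'e'  n15⇒n7 (fail-walked)
[8] read 'e'  n7⇒n11 (fail-walked)
[9] read 'a'  n11⇒n12  emit P0@[9:9]
[10] read 'b'  n12⇒n13
[11] read 'c'  n13⇒n14  emit P6@[10:11]
[12] read 'e'  n14⇒n15  emit P3@[7:12]
[13] read 'c'  n15⇒n5 (fail-walked)
[14] read 'e'  n5⇒n6
[15] read 'e'  n6⇒n7
[16] read 'b'  n7⇒n8
[17] read 'c'  n8⇒n9  emit P2@[13:17],P6@[16:17]
[18] read 'c'  n9⇒n16 (fail-walked)  emit P4@[17:18]
[19] read 'c'  n16⇒n16 (fail-walked)  emit P4@[18:19]
[20] read 'd'  n16⇒n0 (fail-walked)
[21] read 'd'  n0⇒n0
[22] read 'e'  n0⇒n10
[23] read 'c'  n10⇒n5 (fail-walked)
[24] read 'e'  n5⇒n6
[25] read 'd'  n6⇒n17 (fail-walked)
[26] read 'b'  n17⇒n18
[27] read 'd'  n18⇒n19  emit P5@[24:27]
[28] read 'e'  n19⇒n10 (fail-walked)
[29] read 'e'  n10⇒n11
[30] read 'a'  n11⇒n12  emit P0@[30:30]
[31] read 'b'  n12⇒n13
[32] read 'c'  n13⇒n14  emit P6@[31:32]
[33] read 'e'  n14⇒n15  emit P3@[28:33]
[34] read 'c'  n15⇒n5 (fail-walked)
[35] read 'e'  n5⇒n6
[36] read 'e'  n6⇒n7
[37] read 'b'  n7⇒n8
[38] read 'c'  n8⇒n9  emit P2@[34:38],P6@[37:38]
[39] read 'b'  n9⇒n2 (fail-walked)
[40] read 'b'  n2⇒n3
[41] read 'a'  n3⇒n1 (fail-walked)  emit P0@[41:41]
[42] read 'b'  n1⇒n2 (fail-walked)
[43] read 'a'  n2⇒n1 (fail-walked)  emit P0@[43:43]
[44] read 'e'  n1⇒n10 (fail-walked)
[45] read 'd'  n10⇒n17
[46] read 'd'  n17⇒n0 (fail-walked)
[47] read 'b'  n0⇒n2
[48] read 'b'  n2⇒n3
[49] read 'b'  n3⇒n3 (fail-walked)
[50] read 'e'  n3⇒n4  emit P1@[48:50]
[51] read 'c'  n4⇒n5 (fail-walked)
[52] read 'd'  n5⇒n0 (fail-walked)
[53] read 'c'  n0⇒n5
[54] read 'a'  n5⇒n1 (fail-walked)  emit P0@[54:54]
[55] read 'c'  n1⇒n5 (fail-walked)
[56] read 'a'  n5⇒n1 (fail-walked)  emit P0@[56:56]
[57] read 'a'  n1⇒n1 (fail-walked)  emit P0@[57:57]
[58] read 'c'  n1⇒n5 (fail-walked)
[59] read 'c'  n5⇒n16  emit P4@[58:59]
[60] read 'd'  n16⇒n0 (fail-walked)
[61] read 'a'  n0⇒n1  emit P0@[61:61]
[62] read 'b'  n1⇒n2 (fail-walked)
[63] read 'b'  n2⇒n3
[64] read 'e'  n3⇒n4  emit P1@[62:64]
[65] read 'a'  n4⇒n1 (fail-walked)  emit P0@[65:65]
[66] read 'c'  n1⇒n5 (fail-walked)
[67] read 'd'  n5⇒n0 (fail-walked)
[68] read 'b'  n0⇒n2
[69] read 'c'  n2⇒n20  emit P6@[68:69]
[70] read 'b'  n20⇒n2 (fail-walked)
[71] read 'c'  n2⇒n20  emit P6@[70:71]
[72] read 'e'  n20⇒n6 (fail-walked)
[73] read 'd'  n6⇒n17 (fail-walked)

All matches (sorted): [[3,0],[5,6],[6,3],[9,0],[11,6],[12,3],[17,2],[17,6],[18,4],[19,4],[27,5],[30,0],[32,6],[33,3],[38,2],[38,6],[41,0],[43,0],[50,1],[54,0],[56,0],[57,0],[59,4],[61,0],[64,1],[65,0],[69,6],[71,6]]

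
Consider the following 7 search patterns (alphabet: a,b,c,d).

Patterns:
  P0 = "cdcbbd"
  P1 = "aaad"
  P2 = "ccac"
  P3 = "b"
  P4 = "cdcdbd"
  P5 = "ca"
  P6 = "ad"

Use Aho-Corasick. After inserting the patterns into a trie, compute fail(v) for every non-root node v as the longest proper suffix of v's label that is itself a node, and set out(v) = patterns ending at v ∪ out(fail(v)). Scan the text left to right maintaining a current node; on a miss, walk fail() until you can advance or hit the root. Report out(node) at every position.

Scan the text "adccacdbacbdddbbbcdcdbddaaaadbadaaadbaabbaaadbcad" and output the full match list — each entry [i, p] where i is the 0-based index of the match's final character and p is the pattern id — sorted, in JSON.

Build:
Trie (insert patterns):
  n0 'ε': a→7 b→14 c→1
  n1 'c': a→18 c→11 d→2
  n2 'cd': c→3
  n3 'cdc': b→4 d→15
  n4 'cdcb': b→5
  n5 'cdcbb': d→6
  n6 'cdcbbd': ·  [P0 ends]
  n7 'a': a→8 d→19
  n8 'aa': a→9
  n9 'aaa': d→10
  n10 'aaad': ·  [P1 ends]
  n11 'cc': a→12
  n12 'cca': c→13
  n13 'ccac': ·  [P2 ends]
  n14 'b': ·  [P3 ends]
  n15 'cdcd': b→16
  n16 'cdcdb': d→17
  n17 'cdcdbd': ·  [P4 ends]
  n18 'ca': ·  [P5 ends]
  n19 'ad': ·  [P6 ends]

Failure links (BFS by depth):
  n1('c'): parent n0 fail=0; on 'c' 0 → fail=0;  out ∅∪∅=∅
  n7('a'): parent n0 fail=0; on 'a' 0 → fail=0;  out ∅∪∅=∅
  n14('b'): parent n0 fail=0; on 'b' 0 → fail=0;  out {3}∪∅={3}
  n2('cd'): parent n1 fail=0; on 'd' 0 → fail=0;  out ∅∪∅=∅
  n8('aa'): parent n7 fail=0; on 'a' 0 → fail=7;  out ∅∪∅=∅
  n11('cc'): parent n1 fail=0; on 'c' 0 → fail=1;  out ∅∪∅=∅
  n18('ca'): parent n1 fail=0; on 'a' 0 → fail=7;  out {5}∪∅={5}
  n19('ad'): parent n7 fail=0; on 'd' 0 → fail=0;  out {6}∪∅={6}
  n3('cdc'): parent n2 fail=0; on 'c' 0 → fail=1;  out ∅∪∅=∅
  n9('aaa'): parent n8 fail=7; on 'a' 7 → fail=8;  out ∅∪∅=∅
  n12('cca'): parent n11 fail=1; on 'a' 1 → fail=18;  out ∅∪{5}={5}
  n4('cdcb'): parent n3 fail=1; on 'b' 1→0 → fail=14;  out ∅∪{3}={3}
  n10('aaad'): parent n9 fail=8; on 'd' 8→7 → fail=19;  out {1}∪{6}={1,6}
  n13('ccac'): parent n12 fail=18; on 'c' 18→7→0 → fail=1;  out {2}∪∅={2}
  n15('cdcd'): parent n3 fail=1; on 'd' 1 → fail=2;  out ∅∪∅=∅
  n5('cdcbb'): parent n4 fail=14; on 'b' 14→0 → fail=14;  out ∅∪{3}={3}
  n16('cdcdb'): parent n15 fail=2; on 'b' 2→0 → fail=14;  out ∅∪{3}={3}
  n6('cdcbbd'): parent n5 fail=14; on 'd' 14→0 → fail=0;  out {0}∪∅={0}
  n17('cdcdbd'): parent n16 fail=14; on 'd' 14→0 → fail=0;  out {4}∪∅={4}

Scan:
i=0 'a': node 0→7
i=1 'd': node 7→19  → match P6@[0:1]
i=2 'c': node 19→1 (fail-walked)
i=3 'c': node 1→11
i=4 'a': node 11→12  → match P5@[3:4]
i=5 'c': node 12→13  → match P2@[2:5]
i=6 'd': node 13→2 (fail-walked)
i=7 'b': node 2→14 (fail-walked)  → match P3@[7:7]
i=8 'a': node 14→7 (fail-walked)
i=9 'c': node 7→1 (fail-walked)
i=10 'b': node 1→14 (fail-walked)  → match P3@[10:10]
i=11 'd': node 14→0 (fail-walked)
i=12 'd': node 0→0
i=13 'd': node 0→0
i=14 'b': node 0→14  → match P3@[14:14]
i=15 'b': node 14→14 (fail-walked)  → match P3@[15:15]
i=16 'b': node 14→14 (fail-walked)  → match P3@[16:16]
i=17 'c': node 14→1 (fail-walked)
i=18 'd': node 1→2
i=19 'c': node 2→3
i=20 'd': node 3→15
i=21 'b': node 15→16  → match P3@[21:21]
i=22 'd': node 16→17  → match P4@[17:22]
i=23 'd': node 17→0 (fail-walked)
i=24 'a': node 0→7
i=25 'a': node 7→8
i=26 'a': node 8→9
i=27 'a': node 9→9 (fail-walked)
i=28 'd': node 9→10  → match P1@[25:28],P6@[27:28]
i=29 'b': node 10→14 (fail-walked)  → match P3@[29:29]
i=30 'a': node 14→7 (fail-walked)
i=31 'd': node 7→19  → match P6@[30:31]
i=32 'a': node 19→7 (fail-walked)
i=33 'a': node 7→8
i=34 'a': node 8→9
i=35 'd': node 9→10  → match P1@[32:35],P6@[34:35]
i=36 'b': node 10→14 (fail-walked)  → match P3@[36:36]
i=37 'a': node 14→7 (fail-walked)
i=38 'a': node 7→8
i=39 'b': node 8→14 (fail-walked)  → match P3@[39:39]
i=40 'b': node 14→14 (fail-walked)  → match P3@[40:40]
i=41 'a': node 14→7 (fail-walked)
i=42 'a': node 7→8
i=43 'a': node 8→9
i=44 'd': node 9→10  → match P1@[41:44],P6@[43:44]
i=45 'b': node 10→14 (fail-walked)  → match P3@[45:45]
i=46 'c': node 14→1 (fail-walked)
i=47 'a': node 1→18  → match P5@[46:47]
i=48 'd': node 18→19 (fail-walked)  → match P6@[47:48]

All matches (sorted): [[1,6],[4,5],[5,2],[7,3],[10,3],[14,3],[15,3],[16,3],[21,3],[22,4],[28,1],[28,6],[29,3],[31,6],[35,1],[35,6],[36,3],[39,3],[40,3],[44,1],[44,6],[45,3],[47,5],[48,6]]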